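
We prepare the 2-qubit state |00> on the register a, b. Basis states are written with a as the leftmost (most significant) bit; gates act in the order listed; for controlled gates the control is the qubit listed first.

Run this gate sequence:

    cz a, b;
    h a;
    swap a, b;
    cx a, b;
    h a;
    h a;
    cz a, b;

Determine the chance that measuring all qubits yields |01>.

A full measurement returns |01> with probability 1/2.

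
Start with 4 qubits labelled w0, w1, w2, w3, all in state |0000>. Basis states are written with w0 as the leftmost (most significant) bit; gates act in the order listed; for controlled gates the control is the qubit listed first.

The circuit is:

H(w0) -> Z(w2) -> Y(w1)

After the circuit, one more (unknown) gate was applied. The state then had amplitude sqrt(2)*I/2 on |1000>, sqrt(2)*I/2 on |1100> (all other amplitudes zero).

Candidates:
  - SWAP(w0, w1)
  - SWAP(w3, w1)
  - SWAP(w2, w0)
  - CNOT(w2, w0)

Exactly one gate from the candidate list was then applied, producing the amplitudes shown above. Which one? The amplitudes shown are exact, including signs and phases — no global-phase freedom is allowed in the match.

It was SWAP(w0, w1) that produced the state shown.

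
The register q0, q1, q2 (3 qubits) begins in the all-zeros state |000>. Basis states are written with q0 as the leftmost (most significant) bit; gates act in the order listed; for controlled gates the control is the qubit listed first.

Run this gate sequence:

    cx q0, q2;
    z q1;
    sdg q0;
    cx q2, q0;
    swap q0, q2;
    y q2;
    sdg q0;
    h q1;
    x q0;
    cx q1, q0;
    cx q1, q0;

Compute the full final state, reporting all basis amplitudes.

The resulting statevector has amplitude sqrt(2)*I/2 on |101>, sqrt(2)*I/2 on |111>, and 0 on every other basis state. Key observation: the block from step 10 through step 11 cancels to the identity and can be dropped.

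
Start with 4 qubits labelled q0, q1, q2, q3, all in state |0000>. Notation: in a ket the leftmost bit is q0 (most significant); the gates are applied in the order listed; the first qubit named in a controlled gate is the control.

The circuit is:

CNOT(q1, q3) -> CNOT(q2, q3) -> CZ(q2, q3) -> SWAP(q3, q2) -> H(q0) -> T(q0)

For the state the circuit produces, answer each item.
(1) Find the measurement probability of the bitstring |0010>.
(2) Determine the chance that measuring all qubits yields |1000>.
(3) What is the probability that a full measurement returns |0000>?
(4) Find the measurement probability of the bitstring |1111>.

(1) A full measurement returns |0010> with probability 0.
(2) Outcome |1000> occurs with probability 1/2.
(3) A full measurement returns |0000> with probability 1/2.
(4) The probability of measuring |1111> is 0.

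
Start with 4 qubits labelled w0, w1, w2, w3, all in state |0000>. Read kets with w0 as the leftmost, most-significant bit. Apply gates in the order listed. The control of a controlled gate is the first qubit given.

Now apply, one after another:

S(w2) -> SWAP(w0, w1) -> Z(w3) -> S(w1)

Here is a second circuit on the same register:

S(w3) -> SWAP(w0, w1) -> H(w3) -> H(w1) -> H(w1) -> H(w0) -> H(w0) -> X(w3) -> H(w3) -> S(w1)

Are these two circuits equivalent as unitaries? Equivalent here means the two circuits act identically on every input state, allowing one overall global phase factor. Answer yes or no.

No — the two circuits implement different unitaries, even allowing a global phase.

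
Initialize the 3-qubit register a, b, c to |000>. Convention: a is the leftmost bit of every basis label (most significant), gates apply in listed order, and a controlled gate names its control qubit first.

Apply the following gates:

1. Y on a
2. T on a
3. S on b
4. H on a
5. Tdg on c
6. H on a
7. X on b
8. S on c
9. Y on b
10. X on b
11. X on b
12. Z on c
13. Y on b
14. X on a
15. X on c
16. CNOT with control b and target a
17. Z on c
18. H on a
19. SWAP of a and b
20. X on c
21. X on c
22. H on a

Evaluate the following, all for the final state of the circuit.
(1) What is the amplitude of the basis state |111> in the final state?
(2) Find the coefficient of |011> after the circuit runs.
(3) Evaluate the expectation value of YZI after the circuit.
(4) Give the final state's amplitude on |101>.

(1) |111> carries amplitude -exp(3*I*pi/4)/2 in the final state.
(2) The final state's coefficient on |011> equals exp(3*I*pi/4)/2.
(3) The expectation value of YZI is 0.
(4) The final state's coefficient on |101> equals exp(3*I*pi/4)/2.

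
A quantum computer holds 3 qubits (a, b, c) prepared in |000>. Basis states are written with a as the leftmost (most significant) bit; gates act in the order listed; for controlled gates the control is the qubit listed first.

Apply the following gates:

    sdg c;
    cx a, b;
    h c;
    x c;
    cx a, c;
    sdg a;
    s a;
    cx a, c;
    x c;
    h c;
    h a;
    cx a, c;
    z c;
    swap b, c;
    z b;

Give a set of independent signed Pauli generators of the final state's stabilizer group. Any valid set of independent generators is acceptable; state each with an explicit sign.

One valid set of independent stabilizer generators is +XXI, +ZZI, +IIZ (any independent generating set of the same group is equally correct). Key observation: steps 3-10 multiply out to the identity, so the circuit reduces to the remaining gates.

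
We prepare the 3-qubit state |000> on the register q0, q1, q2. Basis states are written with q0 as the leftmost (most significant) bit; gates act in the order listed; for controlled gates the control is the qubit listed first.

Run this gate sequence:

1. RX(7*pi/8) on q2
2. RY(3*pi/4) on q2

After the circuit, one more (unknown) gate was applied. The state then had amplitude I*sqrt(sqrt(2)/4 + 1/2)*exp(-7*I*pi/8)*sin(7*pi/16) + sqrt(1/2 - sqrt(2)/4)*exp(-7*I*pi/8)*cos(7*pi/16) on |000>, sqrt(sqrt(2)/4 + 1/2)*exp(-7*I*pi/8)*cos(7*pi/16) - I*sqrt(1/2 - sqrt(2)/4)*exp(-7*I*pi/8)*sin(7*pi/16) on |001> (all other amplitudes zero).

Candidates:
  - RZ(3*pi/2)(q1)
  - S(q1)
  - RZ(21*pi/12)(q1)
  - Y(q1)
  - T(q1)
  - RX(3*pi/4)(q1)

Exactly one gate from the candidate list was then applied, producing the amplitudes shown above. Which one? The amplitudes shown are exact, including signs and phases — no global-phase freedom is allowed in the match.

It was RZ(21*pi/12)(q1) that produced the state shown.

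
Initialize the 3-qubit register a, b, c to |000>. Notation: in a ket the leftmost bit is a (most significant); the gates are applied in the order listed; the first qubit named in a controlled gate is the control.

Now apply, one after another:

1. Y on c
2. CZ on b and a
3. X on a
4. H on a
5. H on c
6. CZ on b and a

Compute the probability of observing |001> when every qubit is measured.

The probability of measuring |001> is 1/4.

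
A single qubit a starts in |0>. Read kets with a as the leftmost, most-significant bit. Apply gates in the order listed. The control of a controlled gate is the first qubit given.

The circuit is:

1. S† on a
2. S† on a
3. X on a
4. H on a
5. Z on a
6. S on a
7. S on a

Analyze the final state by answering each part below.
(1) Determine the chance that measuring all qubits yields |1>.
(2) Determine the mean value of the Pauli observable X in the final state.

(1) The probability of measuring |1> is 1/2.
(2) In the final state, X has expectation -1.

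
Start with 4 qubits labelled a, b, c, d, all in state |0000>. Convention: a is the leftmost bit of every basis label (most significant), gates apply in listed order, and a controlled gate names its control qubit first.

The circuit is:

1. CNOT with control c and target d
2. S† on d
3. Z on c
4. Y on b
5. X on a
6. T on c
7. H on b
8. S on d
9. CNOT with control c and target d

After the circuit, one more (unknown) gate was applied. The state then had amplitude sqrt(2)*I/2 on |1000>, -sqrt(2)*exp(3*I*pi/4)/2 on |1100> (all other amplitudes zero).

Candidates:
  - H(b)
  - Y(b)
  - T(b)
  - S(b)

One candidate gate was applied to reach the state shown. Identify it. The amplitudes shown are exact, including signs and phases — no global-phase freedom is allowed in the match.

The applied gate was T(b).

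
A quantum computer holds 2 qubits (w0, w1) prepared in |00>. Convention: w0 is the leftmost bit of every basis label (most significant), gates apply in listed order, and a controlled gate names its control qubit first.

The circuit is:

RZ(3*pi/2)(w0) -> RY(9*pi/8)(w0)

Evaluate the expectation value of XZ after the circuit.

The expectation value of XZ is -sqrt(2 - sqrt(2))/2.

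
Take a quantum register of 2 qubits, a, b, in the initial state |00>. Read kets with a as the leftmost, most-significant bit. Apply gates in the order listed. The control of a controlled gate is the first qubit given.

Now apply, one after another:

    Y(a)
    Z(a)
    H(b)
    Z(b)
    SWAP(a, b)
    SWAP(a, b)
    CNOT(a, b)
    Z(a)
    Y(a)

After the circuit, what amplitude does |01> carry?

The amplitude on |01> is sqrt(2)/2.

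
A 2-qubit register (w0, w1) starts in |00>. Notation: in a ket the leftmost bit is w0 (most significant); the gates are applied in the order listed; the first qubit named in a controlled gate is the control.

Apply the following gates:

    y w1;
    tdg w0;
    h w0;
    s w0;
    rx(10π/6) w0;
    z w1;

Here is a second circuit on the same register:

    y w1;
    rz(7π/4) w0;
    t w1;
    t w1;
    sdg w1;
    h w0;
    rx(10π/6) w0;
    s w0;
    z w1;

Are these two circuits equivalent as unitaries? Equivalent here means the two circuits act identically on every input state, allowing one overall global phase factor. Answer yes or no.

No, they are not equivalent — no single phase factor reconciles the two unitaries.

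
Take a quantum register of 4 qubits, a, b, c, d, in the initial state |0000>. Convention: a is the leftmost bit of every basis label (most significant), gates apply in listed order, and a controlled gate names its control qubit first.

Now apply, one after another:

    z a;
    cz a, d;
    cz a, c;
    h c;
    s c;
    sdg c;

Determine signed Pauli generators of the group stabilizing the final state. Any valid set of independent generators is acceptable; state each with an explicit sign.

The stabilizer group can be generated by +IIXI, +ZIII, +IZII, +IIIZ, among other valid generating sets. Key observation: the block from step 5 through step 6 cancels to the identity and can be dropped.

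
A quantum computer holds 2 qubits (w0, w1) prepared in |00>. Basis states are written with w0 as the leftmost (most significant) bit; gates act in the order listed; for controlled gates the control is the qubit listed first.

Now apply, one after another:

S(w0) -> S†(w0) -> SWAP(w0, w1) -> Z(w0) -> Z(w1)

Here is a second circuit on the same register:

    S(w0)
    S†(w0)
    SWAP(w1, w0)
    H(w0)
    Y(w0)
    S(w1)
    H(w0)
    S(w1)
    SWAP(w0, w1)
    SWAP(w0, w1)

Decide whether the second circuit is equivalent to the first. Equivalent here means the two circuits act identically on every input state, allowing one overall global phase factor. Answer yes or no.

No — the two circuits implement different unitaries, even allowing a global phase.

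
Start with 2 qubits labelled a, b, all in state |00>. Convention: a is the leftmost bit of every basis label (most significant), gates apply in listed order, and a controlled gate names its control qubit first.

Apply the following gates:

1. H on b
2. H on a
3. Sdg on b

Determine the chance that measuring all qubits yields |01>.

A full measurement returns |01> with probability 1/4.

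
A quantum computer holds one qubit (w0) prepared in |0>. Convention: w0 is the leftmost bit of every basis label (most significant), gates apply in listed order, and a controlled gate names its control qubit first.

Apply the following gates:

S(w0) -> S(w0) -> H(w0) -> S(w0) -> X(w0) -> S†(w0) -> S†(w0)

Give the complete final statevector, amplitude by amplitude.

The final amplitudes are sqrt(2)*I/2 on |0>, -sqrt(2)/2 on |1>.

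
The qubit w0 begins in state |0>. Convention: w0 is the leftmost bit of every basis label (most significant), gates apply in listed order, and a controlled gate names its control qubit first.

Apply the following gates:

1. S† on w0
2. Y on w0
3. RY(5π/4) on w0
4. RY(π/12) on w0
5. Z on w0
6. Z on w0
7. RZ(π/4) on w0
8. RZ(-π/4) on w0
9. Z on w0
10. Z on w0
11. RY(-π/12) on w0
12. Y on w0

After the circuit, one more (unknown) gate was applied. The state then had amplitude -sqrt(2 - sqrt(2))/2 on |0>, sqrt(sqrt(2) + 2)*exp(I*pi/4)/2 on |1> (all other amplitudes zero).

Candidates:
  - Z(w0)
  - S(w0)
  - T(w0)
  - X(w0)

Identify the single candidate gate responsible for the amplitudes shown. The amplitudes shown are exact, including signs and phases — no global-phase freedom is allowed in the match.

It was T(w0) that produced the state shown. Key observation: the block from step 4 through step 11 cancels to the identity and can be dropped.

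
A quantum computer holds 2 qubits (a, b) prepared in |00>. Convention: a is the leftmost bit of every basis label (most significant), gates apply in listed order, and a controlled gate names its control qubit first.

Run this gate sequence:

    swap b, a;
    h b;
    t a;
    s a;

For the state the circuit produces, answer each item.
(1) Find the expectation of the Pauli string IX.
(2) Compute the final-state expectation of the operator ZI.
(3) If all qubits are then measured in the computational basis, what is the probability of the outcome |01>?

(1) The expectation value of IX is 1.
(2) In the final state, ZI has expectation 1.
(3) The probability of measuring |01> is 1/2.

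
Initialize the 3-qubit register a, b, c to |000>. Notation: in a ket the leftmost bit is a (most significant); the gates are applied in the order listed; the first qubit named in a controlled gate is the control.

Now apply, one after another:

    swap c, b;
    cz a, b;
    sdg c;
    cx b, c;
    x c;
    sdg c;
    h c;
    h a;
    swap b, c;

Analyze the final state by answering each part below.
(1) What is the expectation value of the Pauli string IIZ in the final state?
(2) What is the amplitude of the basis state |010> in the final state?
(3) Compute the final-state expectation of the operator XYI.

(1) The expectation value of IIZ is 1.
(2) The amplitude on |010> is I/2.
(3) The observable XYI averages to 0.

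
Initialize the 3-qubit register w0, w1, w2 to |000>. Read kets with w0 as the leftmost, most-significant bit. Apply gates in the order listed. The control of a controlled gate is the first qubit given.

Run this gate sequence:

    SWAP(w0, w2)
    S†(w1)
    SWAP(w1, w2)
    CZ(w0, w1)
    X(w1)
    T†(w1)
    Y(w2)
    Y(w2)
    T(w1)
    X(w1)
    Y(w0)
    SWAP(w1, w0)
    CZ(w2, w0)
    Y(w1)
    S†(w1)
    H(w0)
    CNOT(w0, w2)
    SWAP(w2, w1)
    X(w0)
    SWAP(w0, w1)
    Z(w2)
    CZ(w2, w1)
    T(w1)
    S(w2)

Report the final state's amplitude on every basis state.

The final amplitudes are sqrt(2)*exp(I*pi/4)/2 on |010>, sqrt(2)/2 on |100>, and 0 on every other basis state. Key observation: steps 5-10 multiply out to the identity, so the circuit reduces to the remaining gates.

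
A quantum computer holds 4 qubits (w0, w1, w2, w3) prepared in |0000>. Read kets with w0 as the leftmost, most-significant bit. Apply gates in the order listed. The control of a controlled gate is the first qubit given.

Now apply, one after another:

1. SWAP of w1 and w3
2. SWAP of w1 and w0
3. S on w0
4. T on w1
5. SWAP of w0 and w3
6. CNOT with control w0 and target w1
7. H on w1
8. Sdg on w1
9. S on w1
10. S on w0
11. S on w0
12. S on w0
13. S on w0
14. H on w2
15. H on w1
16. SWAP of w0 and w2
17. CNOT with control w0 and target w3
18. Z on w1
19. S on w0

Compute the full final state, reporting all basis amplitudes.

The resulting statevector has amplitude sqrt(2)/2 on |0000>, sqrt(2)*I/2 on |1001>, and 0 on every other basis state. Key observation: the block from step 10 through step 13 cancels to the identity and can be dropped.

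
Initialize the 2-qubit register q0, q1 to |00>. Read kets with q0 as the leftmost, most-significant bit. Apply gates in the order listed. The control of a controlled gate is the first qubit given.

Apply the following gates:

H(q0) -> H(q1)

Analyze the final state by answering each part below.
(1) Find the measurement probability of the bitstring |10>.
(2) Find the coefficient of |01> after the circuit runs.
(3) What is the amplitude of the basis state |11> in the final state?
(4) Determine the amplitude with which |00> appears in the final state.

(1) A full measurement returns |10> with probability 1/4.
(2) The amplitude on |01> is 1/2.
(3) The final state's coefficient on |11> equals 1/2.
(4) The amplitude on |00> is 1/2.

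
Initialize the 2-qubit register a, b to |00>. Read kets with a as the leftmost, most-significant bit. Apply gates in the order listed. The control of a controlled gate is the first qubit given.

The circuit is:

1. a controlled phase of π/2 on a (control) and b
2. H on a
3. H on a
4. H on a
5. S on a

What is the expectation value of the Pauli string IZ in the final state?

The expectation value of IZ is 1. Key observation: the block from step 2 through step 3 cancels to the identity and can be dropped.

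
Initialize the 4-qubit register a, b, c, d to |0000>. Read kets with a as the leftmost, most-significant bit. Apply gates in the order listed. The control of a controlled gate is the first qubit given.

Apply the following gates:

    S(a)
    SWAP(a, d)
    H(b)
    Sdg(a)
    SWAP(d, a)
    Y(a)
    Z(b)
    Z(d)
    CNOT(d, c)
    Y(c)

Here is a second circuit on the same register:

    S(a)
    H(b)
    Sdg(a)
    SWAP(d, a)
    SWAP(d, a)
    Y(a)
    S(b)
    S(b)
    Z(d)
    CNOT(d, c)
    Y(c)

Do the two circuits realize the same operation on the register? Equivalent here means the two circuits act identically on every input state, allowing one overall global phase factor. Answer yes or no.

No — the two circuits implement different unitaries, even allowing a global phase.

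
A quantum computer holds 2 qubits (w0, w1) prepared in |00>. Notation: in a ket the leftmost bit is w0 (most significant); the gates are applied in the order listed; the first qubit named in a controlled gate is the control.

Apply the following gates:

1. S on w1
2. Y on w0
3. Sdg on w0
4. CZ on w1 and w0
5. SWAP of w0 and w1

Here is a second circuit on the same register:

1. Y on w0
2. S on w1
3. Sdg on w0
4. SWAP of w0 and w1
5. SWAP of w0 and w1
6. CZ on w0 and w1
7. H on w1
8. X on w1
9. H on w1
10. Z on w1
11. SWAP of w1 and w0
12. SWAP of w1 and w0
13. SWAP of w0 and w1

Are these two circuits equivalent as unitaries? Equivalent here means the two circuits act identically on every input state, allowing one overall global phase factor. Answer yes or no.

Yes, they are equivalent — the unitaries differ by at most a global phase.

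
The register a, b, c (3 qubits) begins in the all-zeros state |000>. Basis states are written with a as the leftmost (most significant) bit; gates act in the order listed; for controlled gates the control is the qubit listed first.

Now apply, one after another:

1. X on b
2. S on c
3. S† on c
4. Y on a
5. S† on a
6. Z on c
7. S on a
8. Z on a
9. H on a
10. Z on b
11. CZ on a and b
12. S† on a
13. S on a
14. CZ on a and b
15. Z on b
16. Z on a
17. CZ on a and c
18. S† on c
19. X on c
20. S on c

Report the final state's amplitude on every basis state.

After the circuit, the state carries amplitude sqrt(2)/2 on |011>, sqrt(2)/2 on |111>, and 0 on every other basis state.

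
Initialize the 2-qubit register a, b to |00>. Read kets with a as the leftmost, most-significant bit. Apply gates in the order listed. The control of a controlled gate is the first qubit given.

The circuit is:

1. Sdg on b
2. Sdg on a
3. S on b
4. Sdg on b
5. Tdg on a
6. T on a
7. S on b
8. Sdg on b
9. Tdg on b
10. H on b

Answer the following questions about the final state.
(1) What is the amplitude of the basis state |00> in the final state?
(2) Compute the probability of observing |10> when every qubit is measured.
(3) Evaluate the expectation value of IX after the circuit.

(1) The amplitude on |00> is sqrt(2)/2. Key observation: gates 3-8 undo each other exactly, leaving only the rest of the circuit to track.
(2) A full measurement returns |10> with probability 0.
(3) The expectation value of IX is 1.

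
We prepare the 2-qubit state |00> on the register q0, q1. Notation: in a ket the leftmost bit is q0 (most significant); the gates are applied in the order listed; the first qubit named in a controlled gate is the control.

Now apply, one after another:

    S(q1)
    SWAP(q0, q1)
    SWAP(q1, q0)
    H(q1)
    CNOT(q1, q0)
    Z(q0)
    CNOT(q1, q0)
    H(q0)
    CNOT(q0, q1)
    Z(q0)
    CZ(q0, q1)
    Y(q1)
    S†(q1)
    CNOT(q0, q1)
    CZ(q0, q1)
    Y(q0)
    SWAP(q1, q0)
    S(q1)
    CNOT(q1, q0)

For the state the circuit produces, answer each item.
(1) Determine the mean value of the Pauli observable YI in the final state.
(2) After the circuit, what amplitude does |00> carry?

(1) In the final state, YI has expectation 1.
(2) The final state's coefficient on |00> equals -I/2.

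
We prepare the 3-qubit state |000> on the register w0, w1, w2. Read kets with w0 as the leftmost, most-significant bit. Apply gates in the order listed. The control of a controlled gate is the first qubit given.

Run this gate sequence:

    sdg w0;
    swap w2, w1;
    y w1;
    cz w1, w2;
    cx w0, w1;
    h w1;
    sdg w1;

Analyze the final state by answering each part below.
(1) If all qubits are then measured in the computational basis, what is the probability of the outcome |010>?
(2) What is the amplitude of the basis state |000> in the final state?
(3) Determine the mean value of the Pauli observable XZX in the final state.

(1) Outcome |010> occurs with probability 1/2.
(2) The final state's coefficient on |000> equals sqrt(2)*I/2.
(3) The expectation value of XZX is 0.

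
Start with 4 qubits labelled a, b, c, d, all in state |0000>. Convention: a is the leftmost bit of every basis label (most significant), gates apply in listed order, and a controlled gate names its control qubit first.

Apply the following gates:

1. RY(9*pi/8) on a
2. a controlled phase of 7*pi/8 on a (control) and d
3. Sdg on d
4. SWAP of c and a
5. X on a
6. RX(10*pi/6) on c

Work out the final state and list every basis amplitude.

The final amplitudes are sqrt(3)*sin(pi/16)/2 - I*cos(pi/16)/2 on |1000>, -sqrt(3)*cos(pi/16)/2 + I*sin(pi/16)/2 on |1010>, and 0 on every other basis state.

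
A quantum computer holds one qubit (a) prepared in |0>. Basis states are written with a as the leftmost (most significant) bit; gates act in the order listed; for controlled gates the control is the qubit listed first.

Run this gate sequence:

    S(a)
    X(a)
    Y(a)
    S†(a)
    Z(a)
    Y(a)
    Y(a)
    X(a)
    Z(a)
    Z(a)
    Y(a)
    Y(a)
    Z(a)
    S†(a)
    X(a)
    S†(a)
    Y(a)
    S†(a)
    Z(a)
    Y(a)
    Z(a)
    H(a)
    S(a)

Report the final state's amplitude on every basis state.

After the circuit, the state carries amplitude sqrt(2)*I/2 on |0>, -sqrt(2)/2 on |1>.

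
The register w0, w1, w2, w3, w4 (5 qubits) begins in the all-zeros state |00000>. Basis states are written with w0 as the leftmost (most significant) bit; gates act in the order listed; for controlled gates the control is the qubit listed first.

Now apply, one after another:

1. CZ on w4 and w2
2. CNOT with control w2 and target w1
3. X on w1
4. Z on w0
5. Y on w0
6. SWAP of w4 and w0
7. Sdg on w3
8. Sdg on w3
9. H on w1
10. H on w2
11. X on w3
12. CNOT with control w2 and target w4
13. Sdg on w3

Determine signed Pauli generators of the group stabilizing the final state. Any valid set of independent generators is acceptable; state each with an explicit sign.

One valid set of independent stabilizer generators is -IXIII, +IIXIX, +ZIIII, -IIZIZ, -IIIZI (any independent generating set of the same group is equally correct).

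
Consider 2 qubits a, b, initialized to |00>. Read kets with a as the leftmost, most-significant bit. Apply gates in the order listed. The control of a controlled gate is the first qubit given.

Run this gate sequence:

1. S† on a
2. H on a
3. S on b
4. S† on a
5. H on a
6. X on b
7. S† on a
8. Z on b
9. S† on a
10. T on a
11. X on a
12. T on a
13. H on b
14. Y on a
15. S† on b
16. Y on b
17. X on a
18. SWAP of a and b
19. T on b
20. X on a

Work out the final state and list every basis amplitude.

The resulting statevector has amplitude sqrt(2)*(-1 - I)*exp(I*pi/4)/4 on |00>, sqrt(2)*(-1 - I)/4 on |01>, -1/2 on |10>, sqrt(2)*(-1 + I)/4 on |11>.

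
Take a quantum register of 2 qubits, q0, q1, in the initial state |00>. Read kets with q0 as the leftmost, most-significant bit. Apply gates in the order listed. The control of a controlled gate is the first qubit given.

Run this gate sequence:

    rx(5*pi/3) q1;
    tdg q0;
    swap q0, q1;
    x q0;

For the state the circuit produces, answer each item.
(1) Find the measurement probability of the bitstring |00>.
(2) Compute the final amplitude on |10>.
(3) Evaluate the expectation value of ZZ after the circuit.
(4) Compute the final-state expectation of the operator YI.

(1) The probability of measuring |00> is 1/4.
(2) |10> carries amplitude -sqrt(3)/2 in the final state.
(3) In the final state, ZZ has expectation -1/2.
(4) In the final state, YI has expectation -sqrt(3)/2.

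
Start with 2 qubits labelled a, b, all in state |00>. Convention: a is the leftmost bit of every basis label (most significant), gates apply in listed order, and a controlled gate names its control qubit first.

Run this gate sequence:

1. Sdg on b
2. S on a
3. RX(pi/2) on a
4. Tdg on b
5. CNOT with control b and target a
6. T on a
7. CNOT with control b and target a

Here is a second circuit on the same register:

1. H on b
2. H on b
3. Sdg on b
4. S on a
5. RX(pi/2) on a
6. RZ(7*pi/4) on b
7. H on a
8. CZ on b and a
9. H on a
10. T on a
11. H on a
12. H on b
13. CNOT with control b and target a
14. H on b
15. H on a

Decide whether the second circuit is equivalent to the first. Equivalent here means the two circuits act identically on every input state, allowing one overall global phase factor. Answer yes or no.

No: there is an input state on which the two circuits produce genuinely different outputs (not merely differing by a phase).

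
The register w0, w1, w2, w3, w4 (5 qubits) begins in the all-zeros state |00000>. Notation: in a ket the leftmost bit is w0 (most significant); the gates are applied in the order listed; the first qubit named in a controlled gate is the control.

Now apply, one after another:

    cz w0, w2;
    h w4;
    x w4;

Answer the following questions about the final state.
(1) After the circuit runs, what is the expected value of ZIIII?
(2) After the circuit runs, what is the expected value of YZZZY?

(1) The expectation value of ZIIII is 1.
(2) The expectation value of YZZZY is 0.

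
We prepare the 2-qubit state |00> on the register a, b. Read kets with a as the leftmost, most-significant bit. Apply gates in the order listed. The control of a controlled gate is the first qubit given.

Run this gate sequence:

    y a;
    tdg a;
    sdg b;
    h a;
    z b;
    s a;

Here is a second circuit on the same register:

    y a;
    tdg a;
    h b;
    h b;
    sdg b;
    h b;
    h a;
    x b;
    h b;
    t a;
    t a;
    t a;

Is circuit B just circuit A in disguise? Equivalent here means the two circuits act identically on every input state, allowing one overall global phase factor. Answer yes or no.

No: there is an input state on which the two circuits produce genuinely different outputs (not merely differing by a phase).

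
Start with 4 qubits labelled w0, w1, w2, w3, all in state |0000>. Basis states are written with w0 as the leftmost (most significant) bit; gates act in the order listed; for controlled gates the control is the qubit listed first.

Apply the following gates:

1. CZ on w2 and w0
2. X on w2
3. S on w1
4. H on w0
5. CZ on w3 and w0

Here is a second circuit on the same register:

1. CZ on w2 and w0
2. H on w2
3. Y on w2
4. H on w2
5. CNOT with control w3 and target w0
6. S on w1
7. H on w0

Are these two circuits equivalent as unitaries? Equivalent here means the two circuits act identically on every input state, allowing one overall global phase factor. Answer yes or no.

No, they are not equivalent — no single phase factor reconciles the two unitaries.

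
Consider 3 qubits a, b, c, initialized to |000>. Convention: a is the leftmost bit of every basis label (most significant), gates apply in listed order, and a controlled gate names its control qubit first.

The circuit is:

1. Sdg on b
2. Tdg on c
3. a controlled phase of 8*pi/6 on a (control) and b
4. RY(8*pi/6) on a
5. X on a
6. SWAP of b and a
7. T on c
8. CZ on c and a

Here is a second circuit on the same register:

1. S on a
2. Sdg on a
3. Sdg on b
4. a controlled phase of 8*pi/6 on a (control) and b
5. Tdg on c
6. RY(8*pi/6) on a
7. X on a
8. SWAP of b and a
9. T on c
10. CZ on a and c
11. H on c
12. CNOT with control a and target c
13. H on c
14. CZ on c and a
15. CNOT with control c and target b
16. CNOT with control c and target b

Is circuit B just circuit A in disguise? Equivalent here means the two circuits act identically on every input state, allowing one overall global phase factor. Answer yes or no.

Yes: on every input state the two circuits agree up to one overall phase factor.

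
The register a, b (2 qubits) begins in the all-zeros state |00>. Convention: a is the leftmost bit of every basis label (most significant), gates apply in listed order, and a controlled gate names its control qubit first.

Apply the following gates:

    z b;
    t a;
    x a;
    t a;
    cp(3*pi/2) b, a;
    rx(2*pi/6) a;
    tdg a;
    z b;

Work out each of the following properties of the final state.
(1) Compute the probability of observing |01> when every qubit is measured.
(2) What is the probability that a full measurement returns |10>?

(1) A full measurement returns |01> with probability 0.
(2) A full measurement returns |10> with probability 3/4.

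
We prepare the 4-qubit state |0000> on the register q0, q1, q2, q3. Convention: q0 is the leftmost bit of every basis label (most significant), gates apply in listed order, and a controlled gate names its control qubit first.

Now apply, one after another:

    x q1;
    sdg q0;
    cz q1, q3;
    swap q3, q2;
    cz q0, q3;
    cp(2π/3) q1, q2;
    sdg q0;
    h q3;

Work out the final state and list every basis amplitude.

After the circuit, the state carries amplitude sqrt(2)/2 on |0100>, sqrt(2)/2 on |0101>, and 0 on every other basis state.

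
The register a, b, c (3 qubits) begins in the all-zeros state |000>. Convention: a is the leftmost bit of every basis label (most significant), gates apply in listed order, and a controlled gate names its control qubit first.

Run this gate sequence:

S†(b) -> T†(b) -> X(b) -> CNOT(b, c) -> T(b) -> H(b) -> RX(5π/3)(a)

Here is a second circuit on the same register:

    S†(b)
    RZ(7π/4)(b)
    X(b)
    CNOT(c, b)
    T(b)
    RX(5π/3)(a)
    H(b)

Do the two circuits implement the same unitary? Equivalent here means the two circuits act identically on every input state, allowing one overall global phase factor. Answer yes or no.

No, they are not equivalent — no single phase factor reconciles the two unitaries.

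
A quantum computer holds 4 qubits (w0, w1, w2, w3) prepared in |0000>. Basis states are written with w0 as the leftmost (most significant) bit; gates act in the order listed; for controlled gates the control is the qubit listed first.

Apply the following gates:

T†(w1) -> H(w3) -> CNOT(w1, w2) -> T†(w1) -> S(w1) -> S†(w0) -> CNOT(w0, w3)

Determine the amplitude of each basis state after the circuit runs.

After the circuit, the state carries amplitude sqrt(2)/2 on |0000>, sqrt(2)/2 on |0001>, and 0 on every other basis state.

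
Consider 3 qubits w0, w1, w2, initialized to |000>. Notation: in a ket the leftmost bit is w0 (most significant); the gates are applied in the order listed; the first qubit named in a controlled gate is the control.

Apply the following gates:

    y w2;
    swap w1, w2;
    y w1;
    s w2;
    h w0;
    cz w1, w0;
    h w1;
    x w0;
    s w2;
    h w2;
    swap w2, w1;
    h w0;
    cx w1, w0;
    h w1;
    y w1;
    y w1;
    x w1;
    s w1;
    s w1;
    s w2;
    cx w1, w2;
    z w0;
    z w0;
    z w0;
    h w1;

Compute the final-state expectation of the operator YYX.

In the final state, YYX has expectation 1.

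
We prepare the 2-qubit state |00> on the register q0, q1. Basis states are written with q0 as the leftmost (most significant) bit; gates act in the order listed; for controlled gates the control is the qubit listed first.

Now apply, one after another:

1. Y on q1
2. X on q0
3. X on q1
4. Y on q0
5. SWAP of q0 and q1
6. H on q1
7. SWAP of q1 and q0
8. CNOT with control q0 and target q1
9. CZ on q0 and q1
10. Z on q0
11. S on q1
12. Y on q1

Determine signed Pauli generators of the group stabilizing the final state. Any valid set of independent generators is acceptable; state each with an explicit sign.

One valid set of independent stabilizer generators is +XY, -ZZ (any independent generating set of the same group is equally correct).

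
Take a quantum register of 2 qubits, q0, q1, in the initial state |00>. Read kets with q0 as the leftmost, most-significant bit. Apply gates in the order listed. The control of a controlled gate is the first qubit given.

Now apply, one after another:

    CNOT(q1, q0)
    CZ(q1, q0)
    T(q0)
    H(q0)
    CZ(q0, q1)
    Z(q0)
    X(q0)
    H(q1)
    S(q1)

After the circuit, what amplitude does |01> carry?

The amplitude on |01> is -I/2.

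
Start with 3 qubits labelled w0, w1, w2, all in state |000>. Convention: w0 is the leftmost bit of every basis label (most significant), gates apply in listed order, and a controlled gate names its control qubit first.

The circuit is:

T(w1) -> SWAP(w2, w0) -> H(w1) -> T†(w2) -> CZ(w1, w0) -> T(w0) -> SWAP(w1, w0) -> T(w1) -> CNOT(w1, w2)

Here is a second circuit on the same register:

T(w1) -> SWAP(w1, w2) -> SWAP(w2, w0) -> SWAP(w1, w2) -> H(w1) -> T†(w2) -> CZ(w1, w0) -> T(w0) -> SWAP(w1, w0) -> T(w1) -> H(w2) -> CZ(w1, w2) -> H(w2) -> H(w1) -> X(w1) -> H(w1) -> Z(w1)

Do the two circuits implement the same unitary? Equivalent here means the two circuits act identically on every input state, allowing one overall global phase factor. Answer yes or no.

No — the two circuits implement different unitaries, even allowing a global phase.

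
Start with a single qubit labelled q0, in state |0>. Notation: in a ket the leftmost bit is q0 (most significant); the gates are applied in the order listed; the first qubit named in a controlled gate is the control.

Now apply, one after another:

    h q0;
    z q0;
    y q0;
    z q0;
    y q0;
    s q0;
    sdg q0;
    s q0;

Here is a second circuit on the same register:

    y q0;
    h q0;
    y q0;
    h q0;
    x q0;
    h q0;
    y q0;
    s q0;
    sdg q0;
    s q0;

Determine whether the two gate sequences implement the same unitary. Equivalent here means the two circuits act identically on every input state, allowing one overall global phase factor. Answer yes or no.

No, they are not equivalent — no single phase factor reconciles the two unitaries.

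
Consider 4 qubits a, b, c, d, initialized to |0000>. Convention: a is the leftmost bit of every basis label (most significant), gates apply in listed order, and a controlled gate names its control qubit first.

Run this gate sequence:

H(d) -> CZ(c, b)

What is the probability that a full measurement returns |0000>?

Outcome |0000> occurs with probability 1/2.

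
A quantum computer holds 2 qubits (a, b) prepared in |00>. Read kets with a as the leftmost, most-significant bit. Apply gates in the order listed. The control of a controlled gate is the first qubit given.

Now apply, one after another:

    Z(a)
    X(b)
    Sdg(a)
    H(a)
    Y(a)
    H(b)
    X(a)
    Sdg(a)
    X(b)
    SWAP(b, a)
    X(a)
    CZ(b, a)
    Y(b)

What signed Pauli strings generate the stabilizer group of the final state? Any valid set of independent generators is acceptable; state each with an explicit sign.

One valid set of independent stabilizer generators is +XZ, +ZY (any independent generating set of the same group is equally correct).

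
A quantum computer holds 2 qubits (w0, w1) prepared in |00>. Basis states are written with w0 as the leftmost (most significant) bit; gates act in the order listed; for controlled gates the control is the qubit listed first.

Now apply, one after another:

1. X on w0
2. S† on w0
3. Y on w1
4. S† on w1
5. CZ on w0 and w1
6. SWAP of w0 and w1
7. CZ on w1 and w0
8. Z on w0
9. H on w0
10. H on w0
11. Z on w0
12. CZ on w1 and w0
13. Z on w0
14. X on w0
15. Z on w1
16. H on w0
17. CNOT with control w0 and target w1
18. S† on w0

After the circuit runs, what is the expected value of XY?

In the final state, XY has expectation 1.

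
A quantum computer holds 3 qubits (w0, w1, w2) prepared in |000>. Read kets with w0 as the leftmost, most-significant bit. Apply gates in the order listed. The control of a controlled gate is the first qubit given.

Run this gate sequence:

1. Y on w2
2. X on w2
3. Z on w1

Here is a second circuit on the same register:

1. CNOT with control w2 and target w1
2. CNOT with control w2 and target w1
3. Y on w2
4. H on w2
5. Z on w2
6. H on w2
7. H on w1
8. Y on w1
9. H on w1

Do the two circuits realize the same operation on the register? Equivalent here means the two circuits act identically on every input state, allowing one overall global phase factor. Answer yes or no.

No: there is an input state on which the two circuits produce genuinely different outputs (not merely differing by a phase).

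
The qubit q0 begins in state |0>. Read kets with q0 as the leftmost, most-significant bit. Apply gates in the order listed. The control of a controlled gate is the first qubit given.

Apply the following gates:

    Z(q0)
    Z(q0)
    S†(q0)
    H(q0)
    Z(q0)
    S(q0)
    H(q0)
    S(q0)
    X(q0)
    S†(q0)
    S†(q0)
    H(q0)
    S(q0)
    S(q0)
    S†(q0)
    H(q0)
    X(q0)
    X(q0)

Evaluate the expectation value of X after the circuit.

The observable X averages to 1.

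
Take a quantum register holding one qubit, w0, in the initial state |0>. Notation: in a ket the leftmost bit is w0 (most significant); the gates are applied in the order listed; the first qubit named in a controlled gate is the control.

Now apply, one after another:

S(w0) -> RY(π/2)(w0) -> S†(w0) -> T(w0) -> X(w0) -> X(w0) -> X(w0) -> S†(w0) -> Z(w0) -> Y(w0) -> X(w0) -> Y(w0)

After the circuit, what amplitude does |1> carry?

|1> carries amplitude sqrt(2)*exp(3*I*pi/4)/2 in the final state.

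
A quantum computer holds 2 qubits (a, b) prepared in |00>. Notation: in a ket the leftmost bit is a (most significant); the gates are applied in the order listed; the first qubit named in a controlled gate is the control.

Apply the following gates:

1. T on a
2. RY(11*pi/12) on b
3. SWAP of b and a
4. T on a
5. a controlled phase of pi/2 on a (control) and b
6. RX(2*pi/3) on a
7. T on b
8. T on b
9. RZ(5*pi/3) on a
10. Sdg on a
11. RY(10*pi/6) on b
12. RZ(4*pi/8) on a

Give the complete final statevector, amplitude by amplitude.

The resulting statevector has amplitude -3*sqrt(3*sqrt(2) + 6)*exp(2*I*pi/3)/16 - 3*sqrt(2 - sqrt(2))*exp(2*I*pi/3)/16 - sqrt(3*sqrt(2) + 6)*exp(11*I*pi/12)/16 + 3*sqrt(2 - sqrt(2))*exp(11*I*pi/12)/16 on |00>, -sqrt(6 - 3*sqrt(2))*exp(11*I*pi/12)/16 + sqrt(sqrt(2) + 2)*exp(11*I*pi/12)/16 + sqrt(6 - 3*sqrt(2))*exp(2*I*pi/3)/16 + 3*sqrt(sqrt(2) + 2)*exp(2*I*pi/3)/16 on |01>, -3*sqrt(sqrt(2) + 2)*exp(5*I*pi/6)/16 - 3*sqrt(sqrt(2) + 2)*exp(I*pi/12)/16 - sqrt(6 - 3*sqrt(2))*exp(5*I*pi/6)/16 + 3*sqrt(6 - 3*sqrt(2))*exp(I*pi/12)/16 on |10>, -3*sqrt(2 - sqrt(2))*exp(I*pi/12)/16 + sqrt(2 - sqrt(2))*exp(5*I*pi/6)/16 + sqrt(3*sqrt(2) + 6)*exp(I*pi/12)/16 + sqrt(3*sqrt(2) + 6)*exp(5*I*pi/6)/16 on |11>.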